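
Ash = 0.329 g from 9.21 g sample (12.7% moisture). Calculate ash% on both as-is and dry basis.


As-is ash% = 0.329 / 9.21 x 100 = 3.57%
Dry mass = 9.21 x (100 - 12.7) / 100 = 8.04033 g
Dry-basis ash% = 0.329 / 8.04033 x 100 = 4.09%


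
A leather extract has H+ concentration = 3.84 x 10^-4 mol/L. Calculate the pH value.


pH = 3.42

pH = -log10[H+]
pH = -log10(3.84 x 10^-4) = 3.42


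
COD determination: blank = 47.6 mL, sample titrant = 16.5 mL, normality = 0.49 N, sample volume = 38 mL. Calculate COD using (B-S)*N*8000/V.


COD = (47.6 - 16.5) x 0.49 x 8000 / 38
COD = 31.1 x 0.49 x 8000 / 38
COD = 3208.2 mg/L


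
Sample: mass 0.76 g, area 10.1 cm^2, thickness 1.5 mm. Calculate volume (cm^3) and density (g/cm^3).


Thickness in cm = 1.5 / 10 = 0.15 cm
Volume = 10.1 x 0.15 = 1.515 cm^3
Density = 0.76 / 1.515 = 0.502 g/cm^3


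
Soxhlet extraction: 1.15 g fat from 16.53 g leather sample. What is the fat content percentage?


7.0%


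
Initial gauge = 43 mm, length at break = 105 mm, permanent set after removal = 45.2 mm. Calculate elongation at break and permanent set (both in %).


Elongation at break = (105 - 43) / 43 x 100 = 144.2%
Permanent set = (45.2 - 43) / 43 x 100 = 5.1%


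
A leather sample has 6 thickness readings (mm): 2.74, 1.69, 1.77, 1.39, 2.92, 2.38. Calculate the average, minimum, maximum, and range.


Average = 2.15 mm
Min = 1.39 mm
Max = 2.92 mm
Range = 1.53 mm

Sum = 12.89
Average = 12.89 / 6 = 2.15 mm
Minimum = 1.39 mm
Maximum = 2.92 mm
Range = 2.92 - 1.39 = 1.53 mm


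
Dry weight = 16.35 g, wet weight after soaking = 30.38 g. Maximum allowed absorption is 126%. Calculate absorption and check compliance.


Absorption = 85.8%
Compliant: Yes

WA = (30.38 - 16.35) / 16.35 x 100 = 85.8%
Maximum allowed: 126%
Compliant: Yes


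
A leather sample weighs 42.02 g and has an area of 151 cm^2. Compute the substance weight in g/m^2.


Substance weight = mass / area x 10000
SW = 42.02 / 151 x 10000
SW = 2782.8 g/m^2


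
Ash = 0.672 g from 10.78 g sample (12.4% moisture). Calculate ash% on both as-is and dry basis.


As-is ash% = 0.672 / 10.78 x 100 = 6.23%
Dry mass = 10.78 x (100 - 12.4) / 100 = 9.44328 g
Dry-basis ash% = 0.672 / 9.44328 x 100 = 7.12%


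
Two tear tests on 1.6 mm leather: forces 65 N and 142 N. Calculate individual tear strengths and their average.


Tear 1 = 40.6 N/mm
Tear 2 = 88.8 N/mm
Average = 64.7 N/mm


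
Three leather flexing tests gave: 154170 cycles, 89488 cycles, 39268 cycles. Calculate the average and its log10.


Average = 94309 cycles
log10 = 4.97

Average = (154170 + 89488 + 39268) / 3 = 94309 cycles
log10(94309) = 4.97


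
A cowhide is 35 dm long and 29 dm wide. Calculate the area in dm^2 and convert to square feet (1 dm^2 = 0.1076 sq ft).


1015 dm^2
109.21 sq ft

Area = 35 x 29 = 1015 dm^2
Conversion: 1015 x 0.1076 = 109.21 sq ft


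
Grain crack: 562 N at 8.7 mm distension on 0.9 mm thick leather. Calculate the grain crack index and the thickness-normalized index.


Crack index = 64.6 N/mm
Normalized index = 71.8 N/mm per mm

Crack index = 562 / 8.7 = 64.6 N/mm
Normalized = 64.6 / 0.9 = 71.8 N/mm per mm


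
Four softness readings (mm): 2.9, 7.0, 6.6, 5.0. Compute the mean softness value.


Sum = 2.9 + 7.0 + 6.6 + 5.0
Mean = 21.5 / 4 = 5.38 mm


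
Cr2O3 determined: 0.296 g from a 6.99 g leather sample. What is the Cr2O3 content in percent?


4.23%

Cr2O3% = 0.296 / 6.99 x 100
Cr2O3% = 4.23%


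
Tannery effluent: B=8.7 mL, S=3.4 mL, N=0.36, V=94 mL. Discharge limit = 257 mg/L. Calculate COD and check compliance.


COD = 162.4 mg/L
Compliant: Yes


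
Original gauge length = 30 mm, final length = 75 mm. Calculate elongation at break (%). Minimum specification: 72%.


Extension = 75 - 30 = 45 mm
Elongation = 45 / 30 x 100 = 150.0%
Minimum required: 72%
Meets specification: Yes


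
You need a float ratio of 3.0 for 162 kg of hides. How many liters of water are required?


486.0 L

Water = hide weight x target ratio
Water = 162 x 3.0 = 486.0 L


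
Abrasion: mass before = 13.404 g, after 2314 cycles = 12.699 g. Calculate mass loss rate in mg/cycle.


0.305 mg/cycle

Mass loss = 13.404 - 12.699 = 0.705 g
Rate = 0.705 / 2314 x 1000 = 0.305 mg/cycle


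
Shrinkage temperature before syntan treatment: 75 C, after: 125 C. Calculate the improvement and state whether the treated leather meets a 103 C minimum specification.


Improvement = 125 - 75 = 50 C
Spec check: 125 C >= 103 C? Yes


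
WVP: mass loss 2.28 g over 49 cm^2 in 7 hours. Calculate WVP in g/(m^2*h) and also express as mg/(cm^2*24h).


WVP = 66.47 g/(m^2*h)
Daily rate = 159.53 mg/(cm^2*24h)

WVP = 2.28 / (49 x 7) x 10000 = 66.47 g/(m^2*h)
Mass loss in mg = 2.28 x 1000 = 2280 mg
Per cm^2 per 24h in mg: 2280 x 24 / (49 x 7) = 54720 / 343 = 159.53 mg/(cm^2*24h)


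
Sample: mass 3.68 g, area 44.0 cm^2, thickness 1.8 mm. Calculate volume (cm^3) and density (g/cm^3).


Volume = 7.920 cm^3
Density = 0.465 g/cm^3


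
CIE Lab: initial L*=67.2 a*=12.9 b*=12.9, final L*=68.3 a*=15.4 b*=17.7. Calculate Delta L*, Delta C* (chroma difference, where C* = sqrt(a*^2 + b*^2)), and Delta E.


Delta L* = 68.3 - 67.2 = 1.1
C1* = sqrt((12.9)^2 + (12.9)^2) = 18.243
C2* = sqrt((15.4)^2 + (17.7)^2) = 23.462
Delta C* = 23.462 - 18.243 = 5.22
Delta E = sqrt((1.1)^2 + (2.5)^2 + (4.8)^2) = 5.52


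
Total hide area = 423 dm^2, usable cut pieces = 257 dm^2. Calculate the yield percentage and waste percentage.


Yield = 60.8%
Waste = 39.2%

Yield = 257 / 423 x 100 = 60.8%
Waste = 423 - 257 = 166 dm^2
Waste% = 100 - 60.8 = 39.2%


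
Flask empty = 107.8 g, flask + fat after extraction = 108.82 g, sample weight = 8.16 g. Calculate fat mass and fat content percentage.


Fat mass = 108.82 - 107.8 = 1.02 g
Fat% = 1.02 / 8.16 x 100 = 12.5%


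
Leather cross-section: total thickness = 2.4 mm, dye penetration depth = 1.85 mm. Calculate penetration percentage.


77.1%


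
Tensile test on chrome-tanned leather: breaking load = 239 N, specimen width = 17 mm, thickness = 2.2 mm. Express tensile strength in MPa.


Cross-section = 17 x 2.2 = 37.4 mm^2
TS = 239 / 37.4 = 6.39 MPa
(1 N/mm^2 = 1 MPa)


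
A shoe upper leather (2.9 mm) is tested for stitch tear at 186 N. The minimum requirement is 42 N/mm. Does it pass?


STS = 64.1 N/mm
Passes: Yes

STS = 186 / 2.9 = 64.1 N/mm
Minimum required: 42 N/mm
Passes: Yes


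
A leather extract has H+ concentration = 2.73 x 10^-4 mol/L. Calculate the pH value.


pH = -log10[H+]
pH = -log10(2.73 x 10^-4) = 3.56


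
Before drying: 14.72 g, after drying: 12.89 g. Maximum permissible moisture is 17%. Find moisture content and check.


MC = (14.72 - 12.89) / 14.72 x 100 = 12.4%
Maximum: 17%
Acceptable: Yes


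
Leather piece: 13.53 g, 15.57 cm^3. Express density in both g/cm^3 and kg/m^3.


0.869 g/cm^3
869 kg/m^3


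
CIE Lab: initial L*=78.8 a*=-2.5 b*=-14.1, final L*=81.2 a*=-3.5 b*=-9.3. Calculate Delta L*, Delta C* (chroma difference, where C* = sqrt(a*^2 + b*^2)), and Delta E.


Delta L* = 2.4
Delta C* = -4.38
Delta E = 5.46

Delta L* = 81.2 - 78.8 = 2.4
C1* = sqrt((-2.5)^2 + (-14.1)^2) = 14.320
C2* = sqrt((-3.5)^2 + (-9.3)^2) = 9.937
Delta C* = 9.937 - 14.320 = -4.38
Delta E = sqrt((2.4)^2 + (-1.0)^2 + (4.8)^2) = 5.46


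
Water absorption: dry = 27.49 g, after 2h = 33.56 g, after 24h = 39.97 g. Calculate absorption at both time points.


WA (2h) = (33.56 - 27.49) / 27.49 x 100 = 22.1%
WA (24h) = (39.97 - 27.49) / 27.49 x 100 = 45.4%


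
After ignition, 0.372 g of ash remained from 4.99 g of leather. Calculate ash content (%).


7.45%


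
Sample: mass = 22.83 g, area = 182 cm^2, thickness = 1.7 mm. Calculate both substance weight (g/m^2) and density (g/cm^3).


Substance weight = 1254.4 g/m^2
Density = 0.738 g/cm^3


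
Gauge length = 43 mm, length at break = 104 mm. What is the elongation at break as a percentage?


Extension = 104 - 43 = 61 mm
Elongation = 61 / 43 x 100 = 141.9%


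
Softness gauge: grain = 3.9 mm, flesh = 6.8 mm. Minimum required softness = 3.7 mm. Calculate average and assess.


Average softness = 5.35 mm
Meets requirement: Yes

Average = (3.9 + 6.8) / 2 = 5.35 mm
Minimum = 3.7 mm
Meets requirement: Yes


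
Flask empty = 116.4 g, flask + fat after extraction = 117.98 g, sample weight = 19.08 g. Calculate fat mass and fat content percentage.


Fat mass = 117.98 - 116.4 = 1.58 g
Fat% = 1.58 / 19.08 x 100 = 8.3%


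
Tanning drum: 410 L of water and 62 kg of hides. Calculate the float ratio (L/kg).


Float ratio = water / hide weight
Ratio = 410 / 62 = 6.6


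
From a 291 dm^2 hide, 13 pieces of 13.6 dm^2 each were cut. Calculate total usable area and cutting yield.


Usable area = 176.8 dm^2
Yield = 60.8%

Total usable = 13 x 13.6 = 176.8 dm^2
Yield = 176.8 / 291 x 100 = 60.8%


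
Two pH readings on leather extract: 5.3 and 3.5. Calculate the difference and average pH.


Difference = |5.3 - 3.5| = 1.8
Average = (5.3 + 3.5) / 2 = 4.40


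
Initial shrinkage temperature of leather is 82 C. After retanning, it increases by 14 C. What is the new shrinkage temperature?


96 C

New Ts = 82 + 14 = 96 C


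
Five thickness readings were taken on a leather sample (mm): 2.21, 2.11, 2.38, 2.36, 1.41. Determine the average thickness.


2.09 mm

Sum = 2.21 + 2.11 + 2.38 + 2.36 + 1.41 = 10.47
Average = 10.47 / 5 = 2.09 mm


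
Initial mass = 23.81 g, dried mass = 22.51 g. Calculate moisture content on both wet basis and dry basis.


Moisture lost = 23.81 - 22.51 = 1.30 g
Wet basis MC = 1.30 / 23.81 x 100 = 5.5%
Dry basis MC = 1.30 / 22.51 x 100 = 5.8%


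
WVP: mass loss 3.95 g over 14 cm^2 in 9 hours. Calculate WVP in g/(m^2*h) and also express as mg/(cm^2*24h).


WVP = 313.49 g/(m^2*h)
Daily rate = 752.38 mg/(cm^2*24h)


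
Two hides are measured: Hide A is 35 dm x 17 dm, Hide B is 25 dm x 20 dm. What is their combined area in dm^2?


1095 dm^2

Hide A area = 35 x 17 = 595 dm^2
Hide B area = 25 x 20 = 500 dm^2
Total = 595 + 500 = 1095 dm^2


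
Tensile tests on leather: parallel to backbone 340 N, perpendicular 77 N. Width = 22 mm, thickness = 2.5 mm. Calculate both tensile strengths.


Parallel = 6.18 N/mm^2
Perpendicular = 1.40 N/mm^2


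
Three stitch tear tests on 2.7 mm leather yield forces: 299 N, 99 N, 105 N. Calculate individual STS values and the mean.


STS1 = 110.7 N/mm
STS2 = 36.7 N/mm
STS3 = 38.9 N/mm
Mean = 62.1 N/mm

STS1 = 299 / 2.7 = 110.7 N/mm
STS2 = 99 / 2.7 = 36.7 N/mm
STS3 = 105 / 2.7 = 38.9 N/mm
Mean = (110.7 + 36.7 + 38.9) / 3 = 62.1 N/mm


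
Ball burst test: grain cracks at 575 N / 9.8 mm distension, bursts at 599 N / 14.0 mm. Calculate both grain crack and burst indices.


Crack index = 575 / 9.8 = 58.7 N/mm
Burst index = 599 / 14.0 = 42.8 N/mm


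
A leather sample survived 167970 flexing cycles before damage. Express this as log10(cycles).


5.23

log10(167970) = 5.23


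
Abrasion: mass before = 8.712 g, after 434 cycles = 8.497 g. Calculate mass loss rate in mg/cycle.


0.495 mg/cycle


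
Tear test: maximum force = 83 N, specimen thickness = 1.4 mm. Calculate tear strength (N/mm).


Tear strength = force / thickness
Tear = 83 / 1.4 = 59.3 N/mm


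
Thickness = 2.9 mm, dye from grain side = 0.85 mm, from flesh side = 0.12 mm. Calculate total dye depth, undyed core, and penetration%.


Total dyed = 0.97 mm
Undyed core = 1.93 mm
Penetration = 33.4%

Total dyed = 0.85 + 0.12 = 0.97 mm
Undyed core = 2.9 - 0.97 = 1.93 mm
Penetration = 0.97 / 2.9 x 100 = 33.4%


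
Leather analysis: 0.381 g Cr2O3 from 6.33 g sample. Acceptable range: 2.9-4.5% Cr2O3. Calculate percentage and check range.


Cr2O3 = 6.02%
Within range: No

Cr2O3% = 0.381 / 6.33 x 100 = 6.02%
Acceptable range: 2.9 to 4.5%
Within range: No


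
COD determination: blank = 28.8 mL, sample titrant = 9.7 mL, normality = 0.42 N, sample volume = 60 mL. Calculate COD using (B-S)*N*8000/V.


COD = (28.8 - 9.7) x 0.42 x 8000 / 60
COD = 19.1 x 0.42 x 8000 / 60
COD = 1069.6 mg/L


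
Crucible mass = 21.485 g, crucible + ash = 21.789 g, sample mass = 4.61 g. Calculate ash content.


Ash mass = 21.789 - 21.485 = 0.304 g
Ash% = 0.304 / 4.61 x 100 = 6.59%


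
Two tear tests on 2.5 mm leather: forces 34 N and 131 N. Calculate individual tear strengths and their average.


Tear 1 = 34 / 2.5 = 13.6 N/mm
Tear 2 = 131 / 2.5 = 52.4 N/mm
Average = (13.6 + 52.4) / 2 = 33.0 N/mm


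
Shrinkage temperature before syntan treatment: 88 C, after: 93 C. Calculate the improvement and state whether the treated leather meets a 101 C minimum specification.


Improvement = 93 - 88 = 5 C
Spec check: 93 C >= 101 C? No


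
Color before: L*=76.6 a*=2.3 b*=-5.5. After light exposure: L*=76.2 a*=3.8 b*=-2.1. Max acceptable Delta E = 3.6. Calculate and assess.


dL = -0.4, da = 1.5, db = 3.4
dE = sqrt((-0.4)^2 + (1.5)^2 + (3.4)^2) = 3.74
Max = 3.6
Passes: No


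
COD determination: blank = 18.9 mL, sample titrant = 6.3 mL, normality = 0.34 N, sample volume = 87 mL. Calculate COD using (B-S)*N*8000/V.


393.9 mg/L

COD = (18.9 - 6.3) x 0.34 x 8000 / 87
COD = 12.6 x 0.34 x 8000 / 87
COD = 393.9 mg/L


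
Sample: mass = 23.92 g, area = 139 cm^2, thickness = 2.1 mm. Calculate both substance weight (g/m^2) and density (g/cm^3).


SW = 23.92 / 139 x 10000 = 1720.9 g/m^2
Volume = 139 x 2.1 / 10 = 29.19 cm^3
Density = 23.92 / 29.19 = 0.819 g/cm^3


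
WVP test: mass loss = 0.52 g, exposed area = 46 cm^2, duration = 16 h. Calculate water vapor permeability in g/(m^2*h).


WVP = mass_loss / (area x time) x 10000
WVP = 0.52 / (46 x 16) x 10000
WVP = 0.52 / 736 x 10000 = 7.07 g/(m^2*h)


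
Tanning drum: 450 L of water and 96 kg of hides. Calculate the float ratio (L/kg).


4.7


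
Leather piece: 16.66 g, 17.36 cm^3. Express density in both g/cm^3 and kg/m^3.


0.960 g/cm^3
960 kg/m^3


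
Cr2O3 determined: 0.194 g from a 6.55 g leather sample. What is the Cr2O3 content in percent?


Cr2O3% = 0.194 / 6.55 x 100
Cr2O3% = 2.96%


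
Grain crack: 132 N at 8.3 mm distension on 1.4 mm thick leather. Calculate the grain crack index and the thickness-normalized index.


Crack index = 132 / 8.3 = 15.9 N/mm
Normalized = 15.9 / 1.4 = 11.4 N/mm per mm


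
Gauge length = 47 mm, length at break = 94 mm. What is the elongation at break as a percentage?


Extension = 94 - 47 = 47 mm
Elongation = 47 / 47 x 100 = 100.0%


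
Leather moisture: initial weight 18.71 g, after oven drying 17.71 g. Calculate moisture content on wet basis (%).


5.3%


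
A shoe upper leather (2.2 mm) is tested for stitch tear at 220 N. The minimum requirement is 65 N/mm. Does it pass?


STS = 100.0 N/mm
Passes: Yes

STS = 220 / 2.2 = 100.0 N/mm
Minimum required: 65 N/mm
Passes: Yes


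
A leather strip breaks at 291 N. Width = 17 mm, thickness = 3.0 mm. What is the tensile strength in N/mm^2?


Cross-sectional area = 17 x 3.0 = 51.0 mm^2
Tensile strength = 291 / 51.0 = 5.71 N/mm^2


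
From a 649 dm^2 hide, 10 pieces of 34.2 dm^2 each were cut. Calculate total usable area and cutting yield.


Total usable = 10 x 34.2 = 342.0 dm^2
Yield = 342.0 / 649 x 100 = 52.7%


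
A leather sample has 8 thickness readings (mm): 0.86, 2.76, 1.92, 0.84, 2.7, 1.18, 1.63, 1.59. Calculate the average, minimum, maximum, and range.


Sum = 13.48
Average = 13.48 / 8 = 1.69 mm
Minimum = 0.84 mm
Maximum = 2.76 mm
Range = 2.76 - 0.84 = 1.92 mm


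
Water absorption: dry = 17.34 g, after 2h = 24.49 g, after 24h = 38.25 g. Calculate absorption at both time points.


WA (2h) = (24.49 - 17.34) / 17.34 x 100 = 41.2%
WA (24h) = (38.25 - 17.34) / 17.34 x 100 = 120.6%


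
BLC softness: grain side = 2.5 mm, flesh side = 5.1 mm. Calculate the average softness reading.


Average = (2.5 + 5.1) / 2
Average = 3.80 mm


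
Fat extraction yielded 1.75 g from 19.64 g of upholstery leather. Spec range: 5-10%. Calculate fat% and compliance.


Fat content = 8.9%
Compliant: Yes

Fat% = 1.75 / 19.64 x 100 = 8.9%
Spec range: 5-10%
Compliant: Yes


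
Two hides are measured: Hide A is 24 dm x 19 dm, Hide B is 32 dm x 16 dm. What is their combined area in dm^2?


968 dm^2

Hide A area = 24 x 19 = 456 dm^2
Hide B area = 32 x 16 = 512 dm^2
Total = 456 + 512 = 968 dm^2


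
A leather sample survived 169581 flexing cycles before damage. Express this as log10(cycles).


5.23

log10(169581) = 5.23


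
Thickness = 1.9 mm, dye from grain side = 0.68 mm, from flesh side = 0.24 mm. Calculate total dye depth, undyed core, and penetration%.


Total dyed = 0.92 mm
Undyed core = 0.98 mm
Penetration = 48.4%


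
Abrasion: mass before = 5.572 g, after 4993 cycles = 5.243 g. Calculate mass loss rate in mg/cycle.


Mass loss = 5.572 - 5.243 = 0.329 g
Rate = 0.329 / 4993 x 1000 = 0.066 mg/cycle


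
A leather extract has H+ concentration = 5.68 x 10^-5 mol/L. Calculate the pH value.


pH = 4.25

pH = -log10[H+]
pH = -log10(5.68 x 10^-5) = 4.25


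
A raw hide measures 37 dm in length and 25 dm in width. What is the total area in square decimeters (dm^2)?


Area = length x width
Area = 37 x 25 = 925 dm^2


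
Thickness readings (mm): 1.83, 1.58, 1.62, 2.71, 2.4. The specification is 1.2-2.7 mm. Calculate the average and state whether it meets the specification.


Average = 2.03 mm
Within specification: Yes

Sum = 10.14
Average = 10.14 / 5 = 2.03 mm
Specification range: 1.2 to 2.7 mm
Within spec: Yes


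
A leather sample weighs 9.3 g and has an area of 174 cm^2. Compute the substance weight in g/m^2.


534.5 g/m^2


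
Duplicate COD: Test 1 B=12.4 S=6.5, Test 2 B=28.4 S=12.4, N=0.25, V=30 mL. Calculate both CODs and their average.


COD1 = (12.4 - 6.5) x 0.25 x 8000 / 30 = 393.3 mg/L
COD2 = (28.4 - 12.4) x 0.25 x 8000 / 30 = 1066.7 mg/L
Average = (393.3 + 1066.7) / 2 = 730.0 mg/L


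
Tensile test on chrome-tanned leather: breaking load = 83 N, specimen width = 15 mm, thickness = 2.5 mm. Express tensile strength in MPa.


2.21 MPa


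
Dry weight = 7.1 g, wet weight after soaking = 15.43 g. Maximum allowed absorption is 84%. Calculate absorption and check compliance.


Absorption = 117.3%
Compliant: No

WA = (15.43 - 7.1) / 7.1 x 100 = 117.3%
Maximum allowed: 84%
Compliant: No


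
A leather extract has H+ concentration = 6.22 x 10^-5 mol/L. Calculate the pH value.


pH = 4.21

pH = -log10[H+]
pH = -log10(6.22 x 10^-5) = 4.21


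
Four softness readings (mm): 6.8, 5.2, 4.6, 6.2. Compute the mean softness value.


5.70 mm

Sum = 6.8 + 5.2 + 4.6 + 6.2
Mean = 22.8 / 4 = 5.70 mm


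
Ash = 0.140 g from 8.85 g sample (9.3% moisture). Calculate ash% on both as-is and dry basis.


As-is ash = 1.58%
Dry-basis ash = 1.74%


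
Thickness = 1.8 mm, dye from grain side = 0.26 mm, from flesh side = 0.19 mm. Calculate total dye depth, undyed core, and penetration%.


Total dyed = 0.45 mm
Undyed core = 1.35 mm
Penetration = 25.0%


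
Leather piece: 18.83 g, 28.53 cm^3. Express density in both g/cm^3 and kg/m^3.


Density = 18.83 / 28.53 = 0.660 g/cm^3
Convert: 0.660 x 1000 = 660 kg/m^3


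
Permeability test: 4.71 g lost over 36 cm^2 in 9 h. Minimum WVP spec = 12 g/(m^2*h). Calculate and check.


WVP = 145.37 g/(m^2*h)
Meets specification: Yes


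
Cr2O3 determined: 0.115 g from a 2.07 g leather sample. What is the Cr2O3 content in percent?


5.56%

Cr2O3% = 0.115 / 2.07 x 100
Cr2O3% = 5.56%


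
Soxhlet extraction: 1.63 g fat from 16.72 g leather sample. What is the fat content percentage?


Fat content = 1.63 / 16.72 x 100
Fat = 9.7%


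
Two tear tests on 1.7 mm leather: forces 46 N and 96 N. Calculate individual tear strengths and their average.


Tear 1 = 27.1 N/mm
Tear 2 = 56.5 N/mm
Average = 41.8 N/mm

Tear 1 = 46 / 1.7 = 27.1 N/mm
Tear 2 = 96 / 1.7 = 56.5 N/mm
Average = (27.1 + 56.5) / 2 = 41.8 N/mm


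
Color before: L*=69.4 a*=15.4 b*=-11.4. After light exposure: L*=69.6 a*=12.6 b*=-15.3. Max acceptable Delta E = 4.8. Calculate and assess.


dL = 0.2, da = -2.8, db = -3.9
dE = sqrt((0.2)^2 + (-2.8)^2 + (-3.9)^2) = 4.81
Max = 4.8
Passes: No


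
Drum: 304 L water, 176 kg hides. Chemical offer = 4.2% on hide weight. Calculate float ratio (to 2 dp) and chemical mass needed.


Float ratio = 304 / 176 = 1.73
Chemical = 176 x 4.2 / 100 = 7.392 kg


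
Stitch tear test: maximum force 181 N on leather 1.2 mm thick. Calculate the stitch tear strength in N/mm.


Stitch tear strength = force / thickness
STS = 181 / 1.2 = 150.8 N/mm


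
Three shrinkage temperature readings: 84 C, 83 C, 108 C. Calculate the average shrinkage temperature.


91.7 C

Average = (84 + 83 + 108) / 3
Average = 275 / 3 = 91.7 C


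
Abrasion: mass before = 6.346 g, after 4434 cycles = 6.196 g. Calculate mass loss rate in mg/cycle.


Mass loss = 6.346 - 6.196 = 0.150 g
Rate = 0.150 / 4434 x 1000 = 0.034 mg/cycle


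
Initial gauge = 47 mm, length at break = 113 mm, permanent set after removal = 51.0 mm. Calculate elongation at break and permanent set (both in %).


Elongation at break = (113 - 47) / 47 x 100 = 140.4%
Permanent set = (51.0 - 47) / 47 x 100 = 8.5%


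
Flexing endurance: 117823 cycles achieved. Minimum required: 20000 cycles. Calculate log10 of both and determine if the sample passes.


log10(117823) = 5.07
log10(20000) = 4.30
Passes: Yes


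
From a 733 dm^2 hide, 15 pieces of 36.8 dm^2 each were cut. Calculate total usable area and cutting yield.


Usable area = 552.0 dm^2
Yield = 75.3%

Total usable = 15 x 36.8 = 552.0 dm^2
Yield = 552.0 / 733 x 100 = 75.3%


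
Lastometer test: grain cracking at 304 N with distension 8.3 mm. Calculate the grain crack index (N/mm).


36.6 N/mm

Grain crack index = force / distension
Index = 304 / 8.3 = 36.6 N/mm


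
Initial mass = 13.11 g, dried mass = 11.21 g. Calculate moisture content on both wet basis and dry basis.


Wet basis = 14.5%
Dry basis = 16.9%


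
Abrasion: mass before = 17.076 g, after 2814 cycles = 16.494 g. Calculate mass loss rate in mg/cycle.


0.207 mg/cycle

Mass loss = 17.076 - 16.494 = 0.582 g
Rate = 0.582 / 2814 x 1000 = 0.207 mg/cycle


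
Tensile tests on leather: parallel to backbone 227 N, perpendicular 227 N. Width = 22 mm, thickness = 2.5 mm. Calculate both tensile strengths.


Parallel = 4.13 N/mm^2
Perpendicular = 4.13 N/mm^2

Area = 22 x 2.5 = 55.0 mm^2
TS (parallel) = 227 / 55.0 = 4.13 N/mm^2
TS (perpendicular) = 227 / 55.0 = 4.13 N/mm^2


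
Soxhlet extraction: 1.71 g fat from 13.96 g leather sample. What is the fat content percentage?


Fat content = 1.71 / 13.96 x 100
Fat = 12.2%


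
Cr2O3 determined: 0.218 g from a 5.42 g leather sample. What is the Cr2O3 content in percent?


Cr2O3% = 0.218 / 5.42 x 100
Cr2O3% = 4.02%


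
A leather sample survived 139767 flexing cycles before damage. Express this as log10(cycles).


log10(139767) = 5.15


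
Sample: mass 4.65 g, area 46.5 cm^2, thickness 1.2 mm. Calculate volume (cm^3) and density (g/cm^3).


Thickness in cm = 1.2 / 10 = 0.12 cm
Volume = 46.5 x 0.12 = 5.580 cm^3
Density = 4.65 / 5.580 = 0.833 g/cm^3


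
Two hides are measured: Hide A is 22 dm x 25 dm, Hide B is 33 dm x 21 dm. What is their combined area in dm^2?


1243 dm^2

Hide A area = 22 x 25 = 550 dm^2
Hide B area = 33 x 21 = 693 dm^2
Total = 550 + 693 = 1243 dm^2


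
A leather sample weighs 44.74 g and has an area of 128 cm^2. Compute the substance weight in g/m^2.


3495.3 g/m^2

Substance weight = mass / area x 10000
SW = 44.74 / 128 x 10000
SW = 3495.3 g/m^2


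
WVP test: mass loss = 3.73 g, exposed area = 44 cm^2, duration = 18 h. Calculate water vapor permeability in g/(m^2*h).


WVP = mass_loss / (area x time) x 10000
WVP = 3.73 / (44 x 18) x 10000
WVP = 3.73 / 792 x 10000 = 47.10 g/(m^2*h)


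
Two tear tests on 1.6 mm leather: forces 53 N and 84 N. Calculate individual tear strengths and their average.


Tear 1 = 33.1 N/mm
Tear 2 = 52.5 N/mm
Average = 42.8 N/mm


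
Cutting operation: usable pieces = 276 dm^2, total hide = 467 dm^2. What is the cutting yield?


59.1%

Yield = usable / total x 100
Yield = 276 / 467 x 100 = 59.1%


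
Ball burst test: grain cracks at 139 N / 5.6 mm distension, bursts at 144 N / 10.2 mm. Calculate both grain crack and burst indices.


Crack index = 24.8 N/mm
Burst index = 14.1 N/mm

Crack index = 139 / 5.6 = 24.8 N/mm
Burst index = 144 / 10.2 = 14.1 N/mm


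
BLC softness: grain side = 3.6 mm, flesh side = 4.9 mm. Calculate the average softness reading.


4.25 mm


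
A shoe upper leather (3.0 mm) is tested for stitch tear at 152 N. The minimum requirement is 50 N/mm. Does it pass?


STS = 50.7 N/mm
Passes: Yes


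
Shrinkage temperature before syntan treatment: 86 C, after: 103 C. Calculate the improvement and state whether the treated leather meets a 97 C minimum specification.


Improvement = 17 C
Meets 97 C spec: Yes


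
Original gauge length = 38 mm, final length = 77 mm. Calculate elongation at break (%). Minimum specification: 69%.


Elongation = 102.6%
Meets spec: Yes

Extension = 77 - 38 = 39 mm
Elongation = 39 / 38 x 100 = 102.6%
Minimum required: 69%
Meets specification: Yes


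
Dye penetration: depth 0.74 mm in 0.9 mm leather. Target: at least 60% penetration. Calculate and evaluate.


Penetration = 0.74 / 0.9 x 100 = 82.2%
Target: 60%
Meets target: Yes


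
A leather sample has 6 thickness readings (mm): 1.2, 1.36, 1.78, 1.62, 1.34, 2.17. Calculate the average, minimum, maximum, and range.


Average = 1.58 mm
Min = 1.2 mm
Max = 2.17 mm
Range = 0.97 mm

Sum = 9.47
Average = 9.47 / 6 = 1.58 mm
Minimum = 1.2 mm
Maximum = 2.17 mm
Range = 2.17 - 1.2 = 0.97 mm


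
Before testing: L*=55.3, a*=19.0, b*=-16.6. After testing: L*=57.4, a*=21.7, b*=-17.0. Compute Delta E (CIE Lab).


Delta E = 3.44

dL = 57.4 - 55.3 = 2.1
da = 21.7 - 19.0 = 2.7
db = -17.0 - (-16.6) = -0.4
dE = sqrt((2.1)^2 + (2.7)^2 + (-0.4)^2) = 3.44


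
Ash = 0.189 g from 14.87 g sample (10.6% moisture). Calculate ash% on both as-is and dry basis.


As-is ash = 1.27%
Dry-basis ash = 1.42%

As-is ash% = 0.189 / 14.87 x 100 = 1.27%
Dry mass = 14.87 x (100 - 10.6) / 100 = 13.29378 g
Dry-basis ash% = 0.189 / 13.29378 x 100 = 1.42%


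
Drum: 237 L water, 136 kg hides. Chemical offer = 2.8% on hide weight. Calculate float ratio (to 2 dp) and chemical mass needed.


Float ratio = 237 / 136 = 1.74
Chemical = 136 x 2.8 / 100 = 3.808 kg


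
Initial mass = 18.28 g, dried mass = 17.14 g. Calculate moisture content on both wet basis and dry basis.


Wet basis = 6.2%
Dry basis = 6.7%

Moisture lost = 18.28 - 17.14 = 1.14 g
Wet basis MC = 1.14 / 18.28 x 100 = 6.2%
Dry basis MC = 1.14 / 17.14 x 100 = 6.7%


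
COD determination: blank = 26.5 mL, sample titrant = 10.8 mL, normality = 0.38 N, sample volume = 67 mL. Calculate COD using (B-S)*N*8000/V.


COD = (26.5 - 10.8) x 0.38 x 8000 / 67
COD = 15.7 x 0.38 x 8000 / 67
COD = 712.4 mg/L


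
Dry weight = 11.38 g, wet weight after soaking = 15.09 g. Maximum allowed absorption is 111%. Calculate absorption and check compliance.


WA = (15.09 - 11.38) / 11.38 x 100 = 32.6%
Maximum allowed: 111%
Compliant: Yes


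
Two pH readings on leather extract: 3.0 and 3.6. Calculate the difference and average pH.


Difference = |3.0 - 3.6| = 0.6
Average = (3.0 + 3.6) / 2 = 3.30


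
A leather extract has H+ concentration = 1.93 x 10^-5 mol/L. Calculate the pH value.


pH = 4.71


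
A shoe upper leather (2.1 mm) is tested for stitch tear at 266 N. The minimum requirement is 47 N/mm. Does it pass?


STS = 126.7 N/mm
Passes: Yes

STS = 266 / 2.1 = 126.7 N/mm
Minimum required: 47 N/mm
Passes: Yes


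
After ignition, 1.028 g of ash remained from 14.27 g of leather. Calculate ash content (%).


Ash% = 1.028 / 14.27 x 100
Ash% = 7.20%


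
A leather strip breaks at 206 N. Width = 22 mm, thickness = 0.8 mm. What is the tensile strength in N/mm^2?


11.70 N/mm^2


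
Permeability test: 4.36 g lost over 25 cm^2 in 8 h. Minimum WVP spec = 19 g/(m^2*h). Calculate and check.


WVP = 218.00 g/(m^2*h)
Meets specification: Yes

WVP = 4.36 / (25 x 8) x 10000 = 218.00 g/(m^2*h)
Minimum: 19 g/(m^2*h)
Meets spec: Yes


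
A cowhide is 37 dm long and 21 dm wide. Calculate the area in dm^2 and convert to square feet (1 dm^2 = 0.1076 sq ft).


Area = 37 x 21 = 777 dm^2
Conversion: 777 x 0.1076 = 83.61 sq ft


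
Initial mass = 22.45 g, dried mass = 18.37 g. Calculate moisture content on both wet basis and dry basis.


Wet basis = 18.2%
Dry basis = 22.2%


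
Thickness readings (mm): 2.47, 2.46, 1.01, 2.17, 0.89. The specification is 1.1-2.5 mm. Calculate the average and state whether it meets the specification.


Average = 1.80 mm
Within specification: Yes

Sum = 9.00
Average = 9.00 / 5 = 1.80 mm
Specification range: 1.1 to 2.5 mm
Within spec: Yes


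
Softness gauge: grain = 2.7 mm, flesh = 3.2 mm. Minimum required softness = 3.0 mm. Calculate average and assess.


Average softness = 2.95 mm
Meets requirement: No

Average = (2.7 + 3.2) / 2 = 2.95 mm
Minimum = 3.0 mm
Meets requirement: No


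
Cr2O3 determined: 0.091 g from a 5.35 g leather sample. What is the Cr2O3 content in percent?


Cr2O3% = 0.091 / 5.35 x 100
Cr2O3% = 1.70%


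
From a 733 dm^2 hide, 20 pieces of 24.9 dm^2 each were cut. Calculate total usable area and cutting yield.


Total usable = 20 x 24.9 = 498.0 dm^2
Yield = 498.0 / 733 x 100 = 67.9%


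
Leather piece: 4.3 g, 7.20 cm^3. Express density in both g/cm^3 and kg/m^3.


Density = 4.3 / 7.20 = 0.597 g/cm^3
Convert: 0.597 x 1000 = 597 kg/m^3


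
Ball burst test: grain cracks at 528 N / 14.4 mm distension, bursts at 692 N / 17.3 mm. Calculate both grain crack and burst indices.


Crack index = 528 / 14.4 = 36.7 N/mm
Burst index = 692 / 17.3 = 40.0 N/mm


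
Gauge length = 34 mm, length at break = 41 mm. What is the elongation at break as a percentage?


Extension = 41 - 34 = 7 mm
Elongation = 7 / 34 x 100 = 20.6%


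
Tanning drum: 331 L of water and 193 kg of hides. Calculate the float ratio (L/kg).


1.7

Float ratio = water / hide weight
Ratio = 331 / 193 = 1.7


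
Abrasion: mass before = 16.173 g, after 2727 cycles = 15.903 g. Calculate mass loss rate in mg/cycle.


Mass loss = 16.173 - 15.903 = 0.270 g
Rate = 0.270 / 2727 x 1000 = 0.099 mg/cycle


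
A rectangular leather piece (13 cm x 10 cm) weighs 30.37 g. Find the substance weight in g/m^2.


Area = 13 x 10 = 130 cm^2
SW = 30.37 / 130 x 10000 = 2336.2 g/m^2


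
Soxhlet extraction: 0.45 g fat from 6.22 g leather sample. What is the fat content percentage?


Fat content = 0.45 / 6.22 x 100
Fat = 7.2%


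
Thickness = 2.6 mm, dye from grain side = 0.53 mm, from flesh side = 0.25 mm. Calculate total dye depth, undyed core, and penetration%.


Total dyed = 0.53 + 0.25 = 0.78 mm
Undyed core = 2.6 - 0.78 = 1.82 mm
Penetration = 0.78 / 2.6 x 100 = 30.0%


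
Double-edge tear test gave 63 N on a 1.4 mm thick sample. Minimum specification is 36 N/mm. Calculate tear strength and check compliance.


Tear strength = 45.0 N/mm
Compliant: Yes

Tear strength = 63 / 1.4 = 45.0 N/mm
Required minimum = 36 N/mm
Compliant: Yes


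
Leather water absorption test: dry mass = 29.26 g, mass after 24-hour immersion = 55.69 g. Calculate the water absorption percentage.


Water absorbed = 55.69 - 29.26 = 26.43 g
WA% = 26.43 / 29.26 x 100 = 90.3%


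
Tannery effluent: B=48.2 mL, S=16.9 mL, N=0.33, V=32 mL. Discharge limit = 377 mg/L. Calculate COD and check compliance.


COD = 2582.3 mg/L
Compliant: No


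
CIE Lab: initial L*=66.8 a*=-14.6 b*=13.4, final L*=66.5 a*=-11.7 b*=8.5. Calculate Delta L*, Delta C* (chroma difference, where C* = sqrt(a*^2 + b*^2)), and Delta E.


Delta L* = -0.3
Delta C* = -5.36
Delta E = 5.70


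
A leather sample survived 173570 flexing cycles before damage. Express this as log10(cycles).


log10(173570) = 5.24


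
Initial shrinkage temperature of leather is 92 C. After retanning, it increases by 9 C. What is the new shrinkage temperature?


101 C


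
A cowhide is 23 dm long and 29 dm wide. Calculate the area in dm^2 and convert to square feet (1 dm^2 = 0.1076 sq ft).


667 dm^2
71.77 sq ft

Area = 23 x 29 = 667 dm^2
Conversion: 667 x 0.1076 = 71.77 sq ft


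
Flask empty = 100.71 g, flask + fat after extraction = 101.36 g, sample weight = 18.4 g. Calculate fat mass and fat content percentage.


Fat mass = 101.36 - 100.71 = 0.65 g
Fat% = 0.65 / 18.4 x 100 = 3.5%


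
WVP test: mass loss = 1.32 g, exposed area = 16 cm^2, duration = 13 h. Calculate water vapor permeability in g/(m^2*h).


63.46 g/(m^2*h)

WVP = mass_loss / (area x time) x 10000
WVP = 1.32 / (16 x 13) x 10000
WVP = 1.32 / 208 x 10000 = 63.46 g/(m^2*h)


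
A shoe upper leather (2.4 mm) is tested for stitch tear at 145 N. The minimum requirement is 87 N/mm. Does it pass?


STS = 60.4 N/mm
Passes: No


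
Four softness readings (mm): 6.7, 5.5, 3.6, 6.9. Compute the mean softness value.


Sum = 6.7 + 5.5 + 3.6 + 6.9
Mean = 22.7 / 4 = 5.68 mm


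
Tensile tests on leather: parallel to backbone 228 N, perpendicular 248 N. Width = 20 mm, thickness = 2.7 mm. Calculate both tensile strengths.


Area = 20 x 2.7 = 54.0 mm^2
TS (parallel) = 228 / 54.0 = 4.22 N/mm^2
TS (perpendicular) = 248 / 54.0 = 4.59 N/mm^2


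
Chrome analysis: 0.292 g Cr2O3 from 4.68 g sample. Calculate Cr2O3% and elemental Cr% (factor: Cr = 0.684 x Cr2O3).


Cr2O3 = 6.24%
Cr = 4.27%


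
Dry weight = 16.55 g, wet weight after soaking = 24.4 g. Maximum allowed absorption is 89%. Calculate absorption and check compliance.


WA = (24.4 - 16.55) / 16.55 x 100 = 47.4%
Maximum allowed: 89%
Compliant: Yes


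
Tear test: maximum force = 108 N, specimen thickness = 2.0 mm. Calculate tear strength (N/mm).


54.0 N/mm


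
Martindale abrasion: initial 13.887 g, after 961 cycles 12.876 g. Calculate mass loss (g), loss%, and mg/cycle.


Mass loss = 1.011 g
Loss = 7.28%
Rate = 1.052 mg/cycle


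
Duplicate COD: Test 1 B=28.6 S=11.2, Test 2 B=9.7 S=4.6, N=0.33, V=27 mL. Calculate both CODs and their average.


COD1 = 1701.3 mg/L
COD2 = 498.7 mg/L
Average = 1100.0 mg/L


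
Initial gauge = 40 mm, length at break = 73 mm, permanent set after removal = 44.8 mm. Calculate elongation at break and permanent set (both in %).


Elongation at break = 82.5%
Permanent set = 12.0%

Elongation at break = (73 - 40) / 40 x 100 = 82.5%
Permanent set = (44.8 - 40) / 40 x 100 = 12.0%


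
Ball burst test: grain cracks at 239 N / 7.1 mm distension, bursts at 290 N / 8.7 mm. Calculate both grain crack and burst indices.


Crack index = 33.7 N/mm
Burst index = 33.3 N/mm


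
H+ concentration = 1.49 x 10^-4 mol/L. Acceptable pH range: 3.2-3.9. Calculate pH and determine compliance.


pH = 3.83
Compliant: Yes


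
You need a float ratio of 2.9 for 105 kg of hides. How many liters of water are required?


304.5 L

Water = hide weight x target ratio
Water = 105 x 2.9 = 304.5 L


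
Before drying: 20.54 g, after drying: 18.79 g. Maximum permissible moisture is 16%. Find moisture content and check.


MC = (20.54 - 18.79) / 20.54 x 100 = 8.5%
Maximum: 16%
Acceptable: Yes


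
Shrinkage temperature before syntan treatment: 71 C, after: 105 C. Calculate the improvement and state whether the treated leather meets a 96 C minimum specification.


Improvement = 34 C
Meets 96 C spec: Yes

Improvement = 105 - 71 = 34 C
Spec check: 105 C >= 96 C? Yes


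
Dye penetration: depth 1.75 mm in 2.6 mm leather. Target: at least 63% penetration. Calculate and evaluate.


Penetration = 67.3%
Meets target: Yes

Penetration = 1.75 / 2.6 x 100 = 67.3%
Target: 63%
Meets target: Yes


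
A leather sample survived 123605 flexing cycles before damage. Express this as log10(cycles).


log10(123605) = 5.09


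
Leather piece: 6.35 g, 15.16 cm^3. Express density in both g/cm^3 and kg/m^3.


Density = 6.35 / 15.16 = 0.419 g/cm^3
Convert: 0.419 x 1000 = 419 kg/m^3


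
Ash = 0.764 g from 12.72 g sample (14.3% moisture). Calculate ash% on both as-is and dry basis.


As-is ash = 6.01%
Dry-basis ash = 7.01%

As-is ash% = 0.764 / 12.72 x 100 = 6.01%
Dry mass = 12.72 x (100 - 14.3) / 100 = 10.90104 g
Dry-basis ash% = 0.764 / 10.90104 x 100 = 7.01%


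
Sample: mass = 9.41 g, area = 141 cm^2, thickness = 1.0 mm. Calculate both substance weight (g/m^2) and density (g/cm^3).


SW = 9.41 / 141 x 10000 = 667.4 g/m^2
Volume = 141 x 1.0 / 10 = 14.10 cm^3
Density = 9.41 / 14.10 = 0.667 g/cm^3


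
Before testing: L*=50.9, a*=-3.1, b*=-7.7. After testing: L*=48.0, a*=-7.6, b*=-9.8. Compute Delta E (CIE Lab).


dL = 48.0 - 50.9 = -2.9
da = -7.6 - (-3.1) = -4.5
db = -9.8 - (-7.7) = -2.1
dE = sqrt((-2.9)^2 + (-4.5)^2 + (-2.1)^2) = 5.75


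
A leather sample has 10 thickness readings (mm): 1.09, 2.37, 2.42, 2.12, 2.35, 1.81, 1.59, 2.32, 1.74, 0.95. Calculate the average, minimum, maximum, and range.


Sum = 18.76
Average = 18.76 / 10 = 1.88 mm
Minimum = 0.95 mm
Maximum = 2.42 mm
Range = 2.42 - 0.95 = 1.47 mm


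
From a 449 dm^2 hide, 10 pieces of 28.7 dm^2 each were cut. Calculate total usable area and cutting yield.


Usable area = 287.0 dm^2
Yield = 63.9%


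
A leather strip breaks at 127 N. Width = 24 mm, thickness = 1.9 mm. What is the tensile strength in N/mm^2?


Cross-sectional area = 24 x 1.9 = 45.6 mm^2
Tensile strength = 127 / 45.6 = 2.79 N/mm^2


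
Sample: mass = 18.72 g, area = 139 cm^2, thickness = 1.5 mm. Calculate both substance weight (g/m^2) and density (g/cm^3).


Substance weight = 1346.8 g/m^2
Density = 0.898 g/cm^3


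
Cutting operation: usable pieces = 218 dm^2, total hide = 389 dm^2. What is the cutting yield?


Yield = usable / total x 100
Yield = 218 / 389 x 100 = 56.0%


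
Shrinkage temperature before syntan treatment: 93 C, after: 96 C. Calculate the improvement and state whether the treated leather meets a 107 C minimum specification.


Improvement = 96 - 93 = 3 C
Spec check: 96 C >= 107 C? No


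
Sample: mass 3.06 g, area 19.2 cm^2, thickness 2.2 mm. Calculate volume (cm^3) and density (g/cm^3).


Thickness in cm = 2.2 / 10 = 0.22 cm
Volume = 19.2 x 0.22 = 4.224 cm^3
Density = 3.06 / 4.224 = 0.724 g/cm^3


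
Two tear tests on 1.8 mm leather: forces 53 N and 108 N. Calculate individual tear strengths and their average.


Tear 1 = 53 / 1.8 = 29.4 N/mm
Tear 2 = 108 / 1.8 = 60.0 N/mm
Average = (29.4 + 60.0) / 2 = 44.7 N/mm


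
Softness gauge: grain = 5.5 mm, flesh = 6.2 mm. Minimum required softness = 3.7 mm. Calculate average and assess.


Average = (5.5 + 6.2) / 2 = 5.85 mm
Minimum = 3.7 mm
Meets requirement: Yes


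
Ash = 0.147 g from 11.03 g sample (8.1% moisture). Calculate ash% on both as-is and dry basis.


As-is ash% = 0.147 / 11.03 x 100 = 1.33%
Dry mass = 11.03 x (100 - 8.1) / 100 = 10.13657 g
Dry-basis ash% = 0.147 / 10.13657 x 100 = 1.45%


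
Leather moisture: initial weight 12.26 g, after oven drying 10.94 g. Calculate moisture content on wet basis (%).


Moisture = 12.26 - 10.94 = 1.32 g
MC = 1.32 / 12.26 x 100 = 10.8%


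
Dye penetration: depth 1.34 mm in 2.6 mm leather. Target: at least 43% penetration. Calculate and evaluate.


Penetration = 51.5%
Meets target: Yes


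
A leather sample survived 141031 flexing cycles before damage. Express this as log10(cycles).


log10(141031) = 5.15
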